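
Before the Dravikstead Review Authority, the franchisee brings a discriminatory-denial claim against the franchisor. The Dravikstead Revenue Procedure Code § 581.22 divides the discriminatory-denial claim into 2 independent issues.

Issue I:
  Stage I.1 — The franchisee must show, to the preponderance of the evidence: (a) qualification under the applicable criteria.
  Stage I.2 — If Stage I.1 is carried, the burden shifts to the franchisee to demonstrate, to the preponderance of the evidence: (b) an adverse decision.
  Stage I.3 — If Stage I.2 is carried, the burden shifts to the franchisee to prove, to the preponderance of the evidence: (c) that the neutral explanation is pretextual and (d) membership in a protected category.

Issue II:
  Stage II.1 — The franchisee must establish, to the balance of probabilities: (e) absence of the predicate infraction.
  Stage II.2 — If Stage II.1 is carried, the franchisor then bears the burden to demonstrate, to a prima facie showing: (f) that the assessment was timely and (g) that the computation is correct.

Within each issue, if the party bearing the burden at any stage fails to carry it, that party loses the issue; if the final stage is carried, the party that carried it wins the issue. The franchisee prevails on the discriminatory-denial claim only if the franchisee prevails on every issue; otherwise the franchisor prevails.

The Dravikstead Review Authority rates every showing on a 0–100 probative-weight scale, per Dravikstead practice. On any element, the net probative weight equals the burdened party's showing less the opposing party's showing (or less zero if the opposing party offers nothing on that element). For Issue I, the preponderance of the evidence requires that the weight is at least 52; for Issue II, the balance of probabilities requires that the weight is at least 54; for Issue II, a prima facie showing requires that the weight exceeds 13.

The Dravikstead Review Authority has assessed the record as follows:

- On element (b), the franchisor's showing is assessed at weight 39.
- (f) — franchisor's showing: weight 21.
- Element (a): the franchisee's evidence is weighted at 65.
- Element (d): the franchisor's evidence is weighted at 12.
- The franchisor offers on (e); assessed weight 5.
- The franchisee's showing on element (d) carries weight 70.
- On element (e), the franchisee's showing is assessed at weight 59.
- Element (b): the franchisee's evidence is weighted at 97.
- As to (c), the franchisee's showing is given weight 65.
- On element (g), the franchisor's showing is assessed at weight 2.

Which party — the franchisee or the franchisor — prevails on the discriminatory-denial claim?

— Issue I —
Stage I.1 (franchisee, the preponderance of the evidence, weight is at least 52): (a) 65 ≥ 52 — meets.
  All elements met. The franchisee retains the burden for Stage I.2.
Stage I.2 (franchisee, the preponderance of the evidence, weight is at least 52): (b) net 97−39=58 ≥ 52 — meets.
  Stage I.2 carried; the burden remains with the franchisee.
Stage I.3 (franchisee, the preponderance of the evidence, weight is at least 52): (c) 65 ≥ 52 — meets; (d) net 70−12=58 ≥ 52 — meets.
  The franchisee carries the last stage.
All stages carried — the franchisee prevails on this issue.
— Issue II —
Stage II.1 — burden on franchisee; standard: the balance of probabilities (weight is at least 54).
    (e): 59 − 5 = 54 ≥ 54 [met]
  Stage II.1 carried; the burden shifts to the franchisor.
Stage II.2 — burden on franchisor; standard: a prima facie showing (weight exceeds 13).
    (f): 21 > 13 [met]
    (g): 2 ≤ 13 [not met]
  Not every element is met, so the franchisor fails to carry Stage II.2.
So the franchisee prevails on this issue.
Per-issue: Issue I → franchisee; Issue II → franchisee. The franchisee must prevail on every issue; overall, the franchisee prevails.

franchisee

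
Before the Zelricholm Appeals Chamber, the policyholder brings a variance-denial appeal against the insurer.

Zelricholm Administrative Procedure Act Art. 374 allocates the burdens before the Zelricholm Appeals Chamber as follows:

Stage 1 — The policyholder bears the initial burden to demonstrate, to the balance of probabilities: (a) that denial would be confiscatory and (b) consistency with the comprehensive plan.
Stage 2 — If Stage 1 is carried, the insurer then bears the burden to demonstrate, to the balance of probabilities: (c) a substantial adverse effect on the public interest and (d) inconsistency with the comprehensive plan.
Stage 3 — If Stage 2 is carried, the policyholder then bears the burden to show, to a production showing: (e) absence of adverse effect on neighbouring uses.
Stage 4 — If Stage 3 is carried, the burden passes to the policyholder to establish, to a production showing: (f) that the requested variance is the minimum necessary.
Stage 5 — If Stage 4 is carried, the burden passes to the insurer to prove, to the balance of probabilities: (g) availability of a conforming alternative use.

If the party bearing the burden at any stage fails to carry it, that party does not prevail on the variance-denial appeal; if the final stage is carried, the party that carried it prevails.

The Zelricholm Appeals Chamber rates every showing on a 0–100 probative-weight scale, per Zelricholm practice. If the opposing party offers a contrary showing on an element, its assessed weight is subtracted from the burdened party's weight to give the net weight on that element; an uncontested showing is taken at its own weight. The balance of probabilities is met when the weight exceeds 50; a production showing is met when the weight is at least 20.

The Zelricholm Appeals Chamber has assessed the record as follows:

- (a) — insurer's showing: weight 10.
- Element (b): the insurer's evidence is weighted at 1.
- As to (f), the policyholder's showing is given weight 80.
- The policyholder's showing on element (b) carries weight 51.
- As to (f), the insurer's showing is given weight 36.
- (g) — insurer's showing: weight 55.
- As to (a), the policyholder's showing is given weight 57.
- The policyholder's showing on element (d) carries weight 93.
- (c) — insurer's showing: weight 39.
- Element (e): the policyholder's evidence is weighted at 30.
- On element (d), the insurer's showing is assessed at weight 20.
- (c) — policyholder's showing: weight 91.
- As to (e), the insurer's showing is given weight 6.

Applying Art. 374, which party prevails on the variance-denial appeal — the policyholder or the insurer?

Stage 1 — burden on policyholder; standard: the balance of probabilities (weight exceeds 50).
    (a): 57 − 10 = 47 ≤ 50 [not met]
    (b): 51 − 1 = 50 ≤ 50 [not met]
  Not every element is met, so the policyholder fails to carry Stage 1.
The insurer prevails.

insurer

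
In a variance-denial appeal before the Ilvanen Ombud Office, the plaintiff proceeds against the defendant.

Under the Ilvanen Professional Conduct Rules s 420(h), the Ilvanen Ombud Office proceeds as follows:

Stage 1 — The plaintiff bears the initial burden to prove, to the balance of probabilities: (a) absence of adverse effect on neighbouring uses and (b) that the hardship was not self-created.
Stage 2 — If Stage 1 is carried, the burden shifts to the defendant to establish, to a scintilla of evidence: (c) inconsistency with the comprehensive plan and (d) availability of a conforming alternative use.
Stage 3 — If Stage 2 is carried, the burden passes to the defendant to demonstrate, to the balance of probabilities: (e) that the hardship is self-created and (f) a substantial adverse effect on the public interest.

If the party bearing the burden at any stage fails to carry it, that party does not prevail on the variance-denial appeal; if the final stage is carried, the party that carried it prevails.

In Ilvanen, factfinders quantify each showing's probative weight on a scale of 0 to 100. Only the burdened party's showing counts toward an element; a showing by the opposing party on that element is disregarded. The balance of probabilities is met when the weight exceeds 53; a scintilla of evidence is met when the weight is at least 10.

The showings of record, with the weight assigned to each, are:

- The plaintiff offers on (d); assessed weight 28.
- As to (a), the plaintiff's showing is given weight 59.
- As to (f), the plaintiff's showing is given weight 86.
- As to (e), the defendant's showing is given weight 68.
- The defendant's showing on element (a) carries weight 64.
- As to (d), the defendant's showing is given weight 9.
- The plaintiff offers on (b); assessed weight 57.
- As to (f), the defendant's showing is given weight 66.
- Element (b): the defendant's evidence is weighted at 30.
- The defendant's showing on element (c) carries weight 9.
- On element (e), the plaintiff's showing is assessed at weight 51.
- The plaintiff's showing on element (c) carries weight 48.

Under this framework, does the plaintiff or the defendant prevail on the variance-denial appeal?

plaintiff

At Stage 1 the plaintiff must meet the balance of probabilities (weight exceeds 53): on (a) the weight is 59 (the defendant's 64 is given no effect), which does exceed 53, so (a) meets the standard; on (b) the weight is 57 (the defendant's 30 is given no effect), > 53, so (b) meets the standard.
  All elements met. The burden passes to the defendant.
At Stage 2 the defendant must meet a scintilla of evidence (weight is at least 10): on (c) the weight is 9 (the plaintiff's 48 is given no effect), < 10, so (c) does not meet the standard; on (d) the weight is 9 (the plaintiff's 28 is given no effect), < 10, so (d) does not meet the standard.
  Stage 2 not carried; the defendant fails its burden.
The analysis ends at Stage 2; the plaintiff prevails.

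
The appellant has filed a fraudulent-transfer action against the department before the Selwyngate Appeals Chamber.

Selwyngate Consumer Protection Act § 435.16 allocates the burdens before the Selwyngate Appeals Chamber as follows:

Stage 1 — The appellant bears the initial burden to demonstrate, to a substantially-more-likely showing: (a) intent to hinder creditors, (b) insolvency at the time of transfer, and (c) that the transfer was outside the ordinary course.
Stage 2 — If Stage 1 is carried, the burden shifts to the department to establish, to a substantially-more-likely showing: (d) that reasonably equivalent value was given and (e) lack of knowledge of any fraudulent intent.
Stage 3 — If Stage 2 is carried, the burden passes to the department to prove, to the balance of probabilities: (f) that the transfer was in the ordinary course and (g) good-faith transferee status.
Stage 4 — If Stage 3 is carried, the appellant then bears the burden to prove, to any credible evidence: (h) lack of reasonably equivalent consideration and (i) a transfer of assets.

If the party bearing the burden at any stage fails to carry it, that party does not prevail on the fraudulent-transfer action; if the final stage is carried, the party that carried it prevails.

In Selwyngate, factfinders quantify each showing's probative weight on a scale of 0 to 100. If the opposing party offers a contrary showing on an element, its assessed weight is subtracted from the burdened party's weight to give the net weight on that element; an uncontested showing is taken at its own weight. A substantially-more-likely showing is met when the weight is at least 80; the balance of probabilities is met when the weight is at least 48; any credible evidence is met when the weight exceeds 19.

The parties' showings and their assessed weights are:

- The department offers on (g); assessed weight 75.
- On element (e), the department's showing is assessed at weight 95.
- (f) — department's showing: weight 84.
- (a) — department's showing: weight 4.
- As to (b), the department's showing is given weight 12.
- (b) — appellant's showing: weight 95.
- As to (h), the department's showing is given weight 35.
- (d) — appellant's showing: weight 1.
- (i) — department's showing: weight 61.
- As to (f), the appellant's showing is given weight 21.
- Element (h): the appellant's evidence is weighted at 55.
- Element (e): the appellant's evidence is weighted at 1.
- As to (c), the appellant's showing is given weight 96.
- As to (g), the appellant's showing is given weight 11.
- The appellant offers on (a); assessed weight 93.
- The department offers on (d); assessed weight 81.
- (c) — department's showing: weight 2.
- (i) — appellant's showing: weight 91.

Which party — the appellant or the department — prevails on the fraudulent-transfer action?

Stage 1 — burden on appellant; standard: a substantially-more-likely showing (weight is at least 80).
    (a): 93 − 4 = 89 ≥ 80 [met]
    (b): 95 − 12 = 83 ≥ 80 [met]
    (c): 96 − 2 = 94 ≥ 80 [met]
  All elements met. The burden passes to the department.
Stage 2 — burden on department; standard: a substantially-more-likely showing (weight is at least 80).
    (d): 81 − 1 = 80 ≥ 80 [met]
    (e): 95 − 1 = 94 ≥ 80 [met]
  Stage 2 carried; the burden remains with the department.
Stage 3 — burden on department; standard: the balance of probabilities (weight is at least 48).
    (f): 84 − 21 = 63 ≥ 48 [met]
    (g): 75 − 11 = 64 ≥ 48 [met]
  All elements met. The burden passes to the appellant.
Stage 4 — burden on appellant; standard: any credible evidence (weight exceeds 19).
    (h): 55 − 35 = 20 > 19 [met]
    (i): 91 − 61 = 30 > 19 [met]
  Stage 4 carried; the final stage is satisfied.
With every stage satisfied, the appellant prevails.

appellant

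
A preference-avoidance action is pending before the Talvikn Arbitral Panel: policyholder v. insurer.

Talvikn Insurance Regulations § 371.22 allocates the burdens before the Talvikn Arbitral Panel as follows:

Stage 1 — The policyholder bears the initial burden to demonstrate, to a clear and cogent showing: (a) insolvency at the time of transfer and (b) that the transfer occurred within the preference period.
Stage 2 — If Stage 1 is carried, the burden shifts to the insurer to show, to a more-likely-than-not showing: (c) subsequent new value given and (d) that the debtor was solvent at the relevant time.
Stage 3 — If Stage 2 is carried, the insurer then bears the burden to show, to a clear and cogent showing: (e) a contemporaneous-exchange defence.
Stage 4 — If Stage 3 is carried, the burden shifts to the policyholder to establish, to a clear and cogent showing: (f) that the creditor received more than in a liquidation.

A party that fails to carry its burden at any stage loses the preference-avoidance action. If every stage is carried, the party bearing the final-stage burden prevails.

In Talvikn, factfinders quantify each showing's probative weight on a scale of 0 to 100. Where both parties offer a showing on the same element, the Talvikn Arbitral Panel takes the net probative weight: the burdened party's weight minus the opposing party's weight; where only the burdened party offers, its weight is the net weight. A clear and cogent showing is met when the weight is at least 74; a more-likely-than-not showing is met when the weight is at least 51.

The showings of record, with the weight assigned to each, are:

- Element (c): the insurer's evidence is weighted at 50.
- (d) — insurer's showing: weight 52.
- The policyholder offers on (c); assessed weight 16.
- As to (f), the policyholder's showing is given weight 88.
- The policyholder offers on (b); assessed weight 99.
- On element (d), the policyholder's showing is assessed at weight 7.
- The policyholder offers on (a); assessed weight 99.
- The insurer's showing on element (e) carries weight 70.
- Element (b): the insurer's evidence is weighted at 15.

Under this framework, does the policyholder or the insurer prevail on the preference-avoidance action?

policyholder

At Stage 1 the policyholder must meet a clear and cogent showing (weight is at least 74): on (a) the weight is 99, ≥ 74, so (a) meets the standard; on (b) the weight is 99 less the opposing 15 gives net 84, ≥ 74, so (b) meets the standard.
  The policyholder carries Stage 1; the insurer now bears the burden.
At Stage 2 the insurer must meet a more-likely-than-not showing (weight is at least 51): on (c) the weight is 50 less the opposing 16 gives net 34, which does not reach 51, so (c) does not meet the standard; on (d) the weight is 52 less the opposing 7 gives net 45, < 51, so (d) does not meet the standard.
  Not every element is met, so the insurer fails to carry Stage 2.
The policyholder prevails.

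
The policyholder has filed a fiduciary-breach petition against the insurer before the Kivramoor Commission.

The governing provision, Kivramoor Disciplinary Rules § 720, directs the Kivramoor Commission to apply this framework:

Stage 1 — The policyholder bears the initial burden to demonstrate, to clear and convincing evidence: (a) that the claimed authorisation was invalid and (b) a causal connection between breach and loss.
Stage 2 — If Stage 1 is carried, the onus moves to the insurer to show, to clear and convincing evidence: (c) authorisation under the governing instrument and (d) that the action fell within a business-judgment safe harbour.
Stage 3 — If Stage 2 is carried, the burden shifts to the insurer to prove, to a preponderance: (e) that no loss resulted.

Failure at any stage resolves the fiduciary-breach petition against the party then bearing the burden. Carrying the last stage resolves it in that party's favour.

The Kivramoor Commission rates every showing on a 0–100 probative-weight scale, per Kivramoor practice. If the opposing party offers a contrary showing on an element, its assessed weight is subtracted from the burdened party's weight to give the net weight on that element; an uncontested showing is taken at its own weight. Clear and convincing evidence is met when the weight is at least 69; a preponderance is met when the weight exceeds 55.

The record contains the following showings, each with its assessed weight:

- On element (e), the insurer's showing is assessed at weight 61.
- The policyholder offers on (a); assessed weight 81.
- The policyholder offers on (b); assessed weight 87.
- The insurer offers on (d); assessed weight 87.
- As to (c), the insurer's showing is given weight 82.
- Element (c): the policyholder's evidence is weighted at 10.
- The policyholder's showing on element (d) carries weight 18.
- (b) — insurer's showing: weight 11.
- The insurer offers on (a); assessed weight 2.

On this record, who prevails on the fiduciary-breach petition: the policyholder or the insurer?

Stage 1 (policyholder, clear and convincing evidence, weight is at least 69): (a) net 81−2=79 ≥ 69 — meets; (b) net 87−11=76 ≥ 69 — meets.
  The policyholder carries Stage 1; the insurer now bears the burden.
Stage 2 (insurer, clear and convincing evidence, weight is at least 69): (c) net 82−10=72 ≥ 69 — meets; (d) net 87−18=69 ≥ 69 — meets.
  All elements met. The insurer retains the burden for Stage 3.
Stage 3 (insurer, a preponderance, weight exceeds 55): (e) 61 > 55 — meets.
  All elements met at the final stage.
Every stage carried; the insurer prevails.

insurer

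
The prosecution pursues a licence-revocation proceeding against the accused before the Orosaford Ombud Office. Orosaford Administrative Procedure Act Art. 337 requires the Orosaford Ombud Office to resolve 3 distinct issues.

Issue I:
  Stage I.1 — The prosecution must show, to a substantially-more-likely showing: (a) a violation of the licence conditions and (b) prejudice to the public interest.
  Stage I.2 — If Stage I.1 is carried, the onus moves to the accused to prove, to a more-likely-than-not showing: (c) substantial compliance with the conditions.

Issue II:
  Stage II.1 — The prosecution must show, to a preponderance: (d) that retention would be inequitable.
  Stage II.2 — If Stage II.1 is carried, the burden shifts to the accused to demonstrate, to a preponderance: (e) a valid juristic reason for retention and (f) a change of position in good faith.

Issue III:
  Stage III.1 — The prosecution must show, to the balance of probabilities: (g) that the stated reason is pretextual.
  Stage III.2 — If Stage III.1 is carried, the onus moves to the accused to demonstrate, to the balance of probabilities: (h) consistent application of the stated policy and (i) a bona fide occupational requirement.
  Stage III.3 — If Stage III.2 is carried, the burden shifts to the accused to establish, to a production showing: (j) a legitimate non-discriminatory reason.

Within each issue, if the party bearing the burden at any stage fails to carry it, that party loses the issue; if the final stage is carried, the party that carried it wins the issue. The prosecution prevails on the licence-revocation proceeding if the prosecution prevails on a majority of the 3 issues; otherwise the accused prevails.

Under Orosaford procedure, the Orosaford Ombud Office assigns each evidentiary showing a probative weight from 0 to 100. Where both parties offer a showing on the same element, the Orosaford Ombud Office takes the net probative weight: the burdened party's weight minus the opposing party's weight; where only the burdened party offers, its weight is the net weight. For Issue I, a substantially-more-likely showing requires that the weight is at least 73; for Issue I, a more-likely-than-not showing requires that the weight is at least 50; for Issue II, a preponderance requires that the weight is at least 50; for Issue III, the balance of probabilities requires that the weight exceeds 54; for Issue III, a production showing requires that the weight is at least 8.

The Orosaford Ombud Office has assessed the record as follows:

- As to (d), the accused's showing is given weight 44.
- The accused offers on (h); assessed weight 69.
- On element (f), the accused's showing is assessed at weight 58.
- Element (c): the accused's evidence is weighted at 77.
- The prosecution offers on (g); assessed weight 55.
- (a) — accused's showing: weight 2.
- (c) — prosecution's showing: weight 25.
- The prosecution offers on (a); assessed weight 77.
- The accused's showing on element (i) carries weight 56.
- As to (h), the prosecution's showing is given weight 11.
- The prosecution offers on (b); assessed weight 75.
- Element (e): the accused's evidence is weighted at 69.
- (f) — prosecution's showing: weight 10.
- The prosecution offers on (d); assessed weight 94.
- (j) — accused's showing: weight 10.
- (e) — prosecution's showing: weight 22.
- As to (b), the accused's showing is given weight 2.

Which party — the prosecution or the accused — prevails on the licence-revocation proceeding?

— Issue I —
At Stage I.1 the prosecution must meet a substantially-more-likely showing (weight is at least 73): on (a) the weight is 77 less the opposing 2 gives net 75, ≥ 73, so (a) meets the standard; on (b) the weight is 75 less the opposing 2 gives net 73, which does reach 73, so (b) meets the standard.
  The prosecution carries Stage I.1; the accused now bears the burden.
At Stage I.2 the accused must meet a more-likely-than-not showing (weight is at least 50): on (c) the weight is 77 less the opposing 25 gives net 52, ≥ 50, so (c) meets the standard.
  All elements met at the final stage.
With every stage satisfied, the accused prevails on this issue.
— Issue II —
At Stage II.1 the prosecution must meet a preponderance (weight is at least 50): on (d) the weight is 94 less the opposing 44 gives net 50, which does reach 50, so (d) meets the standard.
  The prosecution carries Stage II.1; the accused now bears the burden.
At Stage II.2 the accused must meet a preponderance (weight is at least 50): on (e) the weight is 69 less the opposing 22 gives net 47, < 50, so (e) does not meet the standard; on (f) the weight is 58 less the opposing 10 gives net 48, which does not reach 50, so (f) does not meet the standard.
  Not every element is met, so the accused fails to carry Stage II.2.
The prosecution prevails on this issue.
— Issue III —
Stage III.1 (prosecution, the balance of probabilities, weight exceeds 54): (g) 55 > 54 — meets.
  All elements met. The burden passes to the accused.
Stage III.2 (accused, the balance of probabilities, weight exceeds 54): (h) net 69−11=58 > 54 — meets; (i) 56 > 54 — meets.
  All elements met. The accused retains the burden for Stage III.3.
Stage III.3 (accused, a production showing, weight is at least 8): (j) 10 ≥ 8 — meets.
  The accused carries the last stage.
Every stage carried; the accused prevails on this issue.
Per-issue: Issue I → accused; Issue II → prosecution; Issue III → accused. The prosecution must prevail on a majority of issues; overall, the accused prevails.

accused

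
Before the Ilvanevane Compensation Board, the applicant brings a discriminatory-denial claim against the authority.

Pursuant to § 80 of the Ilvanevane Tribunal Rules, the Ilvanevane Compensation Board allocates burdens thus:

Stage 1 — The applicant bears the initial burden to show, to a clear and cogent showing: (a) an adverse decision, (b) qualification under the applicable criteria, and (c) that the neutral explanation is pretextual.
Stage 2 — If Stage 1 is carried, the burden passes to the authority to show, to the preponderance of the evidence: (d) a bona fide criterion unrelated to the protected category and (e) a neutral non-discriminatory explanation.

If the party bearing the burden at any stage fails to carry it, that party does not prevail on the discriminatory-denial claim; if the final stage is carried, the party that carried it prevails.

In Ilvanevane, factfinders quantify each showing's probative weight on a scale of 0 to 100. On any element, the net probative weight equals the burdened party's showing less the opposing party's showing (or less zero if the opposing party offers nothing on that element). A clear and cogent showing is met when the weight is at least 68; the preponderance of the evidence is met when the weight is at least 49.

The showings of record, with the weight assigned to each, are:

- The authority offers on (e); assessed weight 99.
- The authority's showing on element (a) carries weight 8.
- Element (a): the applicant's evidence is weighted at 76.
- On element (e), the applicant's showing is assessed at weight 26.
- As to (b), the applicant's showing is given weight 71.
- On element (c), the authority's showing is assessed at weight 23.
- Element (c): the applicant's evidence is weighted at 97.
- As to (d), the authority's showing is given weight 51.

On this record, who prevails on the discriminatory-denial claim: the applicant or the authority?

Stage 1 (applicant, a clear and cogent showing, weight is at least 68): (a) net 76−8=68 ≥ 68 — meets; (b) 71 ≥ 68 — meets; (c) net 97−23=74 ≥ 68 — meets.
  The applicant carries Stage 1; the authority now bears the burden.
Stage 2 (authority, the preponderance of the evidence, weight is at least 49): (d) 51 ≥ 49 — meets; (e) net 99−26=73 ≥ 49 — meets.
  The authority carries the last stage.
All stages carried — the authority prevails.

authority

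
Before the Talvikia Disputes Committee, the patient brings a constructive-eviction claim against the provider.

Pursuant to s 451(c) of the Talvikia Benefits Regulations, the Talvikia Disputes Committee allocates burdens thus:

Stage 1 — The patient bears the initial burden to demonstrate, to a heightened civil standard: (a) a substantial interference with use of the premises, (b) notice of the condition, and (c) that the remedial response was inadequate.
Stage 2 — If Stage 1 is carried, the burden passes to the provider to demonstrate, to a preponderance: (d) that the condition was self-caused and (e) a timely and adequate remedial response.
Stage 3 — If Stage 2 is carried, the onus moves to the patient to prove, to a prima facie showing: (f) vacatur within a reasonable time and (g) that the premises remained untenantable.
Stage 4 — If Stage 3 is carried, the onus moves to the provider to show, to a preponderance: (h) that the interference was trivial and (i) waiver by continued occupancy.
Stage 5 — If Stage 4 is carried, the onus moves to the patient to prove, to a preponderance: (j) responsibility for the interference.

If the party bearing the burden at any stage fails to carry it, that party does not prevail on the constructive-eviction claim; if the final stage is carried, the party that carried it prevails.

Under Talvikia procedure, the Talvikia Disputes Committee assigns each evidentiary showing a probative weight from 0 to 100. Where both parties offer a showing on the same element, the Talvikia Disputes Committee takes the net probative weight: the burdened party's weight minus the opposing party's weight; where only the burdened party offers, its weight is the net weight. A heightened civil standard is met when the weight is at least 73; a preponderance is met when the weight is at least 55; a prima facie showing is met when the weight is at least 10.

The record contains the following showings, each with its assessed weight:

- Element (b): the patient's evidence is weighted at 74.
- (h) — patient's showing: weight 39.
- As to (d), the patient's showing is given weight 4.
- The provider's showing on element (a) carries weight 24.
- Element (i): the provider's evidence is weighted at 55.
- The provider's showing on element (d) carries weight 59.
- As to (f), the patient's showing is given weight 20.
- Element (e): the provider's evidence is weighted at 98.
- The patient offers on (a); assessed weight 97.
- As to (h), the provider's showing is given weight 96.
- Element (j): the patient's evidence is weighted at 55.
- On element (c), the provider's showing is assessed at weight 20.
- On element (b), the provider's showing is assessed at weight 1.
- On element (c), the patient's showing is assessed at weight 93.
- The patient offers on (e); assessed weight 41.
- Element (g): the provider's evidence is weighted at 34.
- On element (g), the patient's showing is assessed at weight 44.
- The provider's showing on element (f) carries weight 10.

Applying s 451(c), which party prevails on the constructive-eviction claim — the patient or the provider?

Stage 1 — burden on patient; standard: a heightened civil standard (weight is at least 73).
    (a): 97 − 24 = 73 ≥ 73 [met]
    (b): 74 − 1 = 73 ≥ 73 [met]
    (c): 93 − 20 = 73 ≥ 73 [met]
  Stage 1 is satisfied; the onus moves to the provider.
Stage 2 — burden on provider; standard: a preponderance (weight is at least 55).
    (d): 59 − 4 = 55 ≥ 55 [met]
    (e): 98 − 41 = 57 ≥ 55 [met]
  All elements met. The burden passes to the patient.
Stage 3 — burden on patient; standard: a prima facie showing (weight is at least 10).
    (f): 20 − 10 = 10 ≥ 10 [met]
    (g): 44 − 34 = 10 ≥ 10 [met]
  The patient carries Stage 3; the provider now bears the burden.
Stage 4 — burden on provider; standard: a preponderance (weight is at least 55).
    (h): 96 − 39 = 57 ≥ 55 [met]
    (i): 55 ≥ 55 [met]
  All elements met. The burden passes to the patient.
Stage 5 — burden on patient; standard: a preponderance (weight is at least 55).
    (j): 55 ≥ 55 [met]
  All elements met at the final stage.
With every stage satisfied, the patient prevails.

patient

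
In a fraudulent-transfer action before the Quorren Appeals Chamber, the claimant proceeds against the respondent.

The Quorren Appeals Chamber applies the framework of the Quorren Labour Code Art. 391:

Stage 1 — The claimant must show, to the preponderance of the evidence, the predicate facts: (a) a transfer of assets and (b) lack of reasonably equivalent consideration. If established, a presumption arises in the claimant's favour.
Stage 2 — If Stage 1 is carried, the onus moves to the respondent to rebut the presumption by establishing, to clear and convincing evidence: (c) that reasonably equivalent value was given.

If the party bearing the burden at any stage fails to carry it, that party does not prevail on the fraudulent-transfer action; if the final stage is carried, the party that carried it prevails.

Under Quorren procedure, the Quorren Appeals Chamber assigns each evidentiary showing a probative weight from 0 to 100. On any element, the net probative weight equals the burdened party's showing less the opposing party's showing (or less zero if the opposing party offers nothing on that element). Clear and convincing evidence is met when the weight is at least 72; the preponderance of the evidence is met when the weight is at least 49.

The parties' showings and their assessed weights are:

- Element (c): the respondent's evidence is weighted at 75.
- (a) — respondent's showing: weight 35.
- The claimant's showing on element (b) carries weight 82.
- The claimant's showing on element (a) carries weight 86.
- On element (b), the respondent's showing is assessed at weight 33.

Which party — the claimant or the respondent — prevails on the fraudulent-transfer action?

respondent

Stage 1 — burden on claimant; standard: the preponderance of the evidence (weight is at least 49).
    (a): 86 − 35 = 51 ≥ 49 [met]
    (b): 82 − 33 = 49 ≥ 49 [met]
  All elements met. The burden passes to the respondent.
Stage 2 — burden on respondent; standard: clear and convincing evidence (weight is at least 72).
    (c): 75 ≥ 72 [met]
  All elements met at the final stage.
All stages carried — the respondent prevails.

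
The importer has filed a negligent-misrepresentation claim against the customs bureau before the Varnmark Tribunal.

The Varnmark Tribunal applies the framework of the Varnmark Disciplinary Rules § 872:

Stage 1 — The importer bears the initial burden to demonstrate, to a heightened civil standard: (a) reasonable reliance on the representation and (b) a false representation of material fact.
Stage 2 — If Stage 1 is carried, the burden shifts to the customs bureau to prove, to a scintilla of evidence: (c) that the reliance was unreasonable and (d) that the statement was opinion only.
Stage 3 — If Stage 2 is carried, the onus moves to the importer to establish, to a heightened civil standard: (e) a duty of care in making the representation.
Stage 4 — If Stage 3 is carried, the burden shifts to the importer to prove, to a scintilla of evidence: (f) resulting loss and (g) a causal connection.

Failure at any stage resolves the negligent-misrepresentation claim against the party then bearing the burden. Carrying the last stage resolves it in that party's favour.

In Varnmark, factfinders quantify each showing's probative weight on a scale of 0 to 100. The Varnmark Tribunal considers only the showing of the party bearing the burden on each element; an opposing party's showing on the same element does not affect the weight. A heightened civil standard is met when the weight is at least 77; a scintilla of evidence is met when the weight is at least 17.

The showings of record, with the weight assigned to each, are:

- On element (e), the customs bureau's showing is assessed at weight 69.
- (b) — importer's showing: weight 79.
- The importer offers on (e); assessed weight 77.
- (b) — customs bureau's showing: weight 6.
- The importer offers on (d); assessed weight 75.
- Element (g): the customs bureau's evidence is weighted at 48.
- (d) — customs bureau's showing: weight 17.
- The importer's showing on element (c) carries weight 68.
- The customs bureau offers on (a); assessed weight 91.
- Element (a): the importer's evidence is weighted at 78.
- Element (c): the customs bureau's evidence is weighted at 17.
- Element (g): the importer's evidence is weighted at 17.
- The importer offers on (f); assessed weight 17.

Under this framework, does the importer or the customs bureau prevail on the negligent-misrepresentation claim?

At Stage 1 the importer must meet a heightened civil standard (weight is at least 77): on (a) the weight is 78 (the customs bureau's 91 is given no effect), ≥ 77, so (a) meets the standard; on (b) the weight is 79 (the customs bureau's 6 is given no effect), ≥ 77, so (b) meets the standard.
  Stage 1 carried; the burden shifts to the customs bureau.
At Stage 2 the customs bureau must meet a scintilla of evidence (weight is at least 17): on (c) the weight is 17 (the importer's 68 is given no effect), ≥ 17, so (c) meets the standard; on (d) the weight is 17 (the importer's 75 is given no effect), ≥ 17, so (d) meets the standard.
  Stage 2 carried; the burden shifts to the importer.
At Stage 3 the importer must meet a heightened civil standard (weight is at least 77): on (e) the weight is 77 (the customs bureau's 69 is given no effect), which does reach 77, so (e) meets the standard.
  Stage 3 is satisfied; the importer continues to bear the burden.
At Stage 4 the importer must meet a scintilla of evidence (weight is at least 17): on (f) the weight is 17, which does reach 17, so (f) meets the standard; on (g) the weight is 17 (the customs bureau's 48 is given no effect), ≥ 17, so (g) meets the standard.
  Stage 4 carried; the final stage is satisfied.
With every stage satisfied, the importer prevails.

importer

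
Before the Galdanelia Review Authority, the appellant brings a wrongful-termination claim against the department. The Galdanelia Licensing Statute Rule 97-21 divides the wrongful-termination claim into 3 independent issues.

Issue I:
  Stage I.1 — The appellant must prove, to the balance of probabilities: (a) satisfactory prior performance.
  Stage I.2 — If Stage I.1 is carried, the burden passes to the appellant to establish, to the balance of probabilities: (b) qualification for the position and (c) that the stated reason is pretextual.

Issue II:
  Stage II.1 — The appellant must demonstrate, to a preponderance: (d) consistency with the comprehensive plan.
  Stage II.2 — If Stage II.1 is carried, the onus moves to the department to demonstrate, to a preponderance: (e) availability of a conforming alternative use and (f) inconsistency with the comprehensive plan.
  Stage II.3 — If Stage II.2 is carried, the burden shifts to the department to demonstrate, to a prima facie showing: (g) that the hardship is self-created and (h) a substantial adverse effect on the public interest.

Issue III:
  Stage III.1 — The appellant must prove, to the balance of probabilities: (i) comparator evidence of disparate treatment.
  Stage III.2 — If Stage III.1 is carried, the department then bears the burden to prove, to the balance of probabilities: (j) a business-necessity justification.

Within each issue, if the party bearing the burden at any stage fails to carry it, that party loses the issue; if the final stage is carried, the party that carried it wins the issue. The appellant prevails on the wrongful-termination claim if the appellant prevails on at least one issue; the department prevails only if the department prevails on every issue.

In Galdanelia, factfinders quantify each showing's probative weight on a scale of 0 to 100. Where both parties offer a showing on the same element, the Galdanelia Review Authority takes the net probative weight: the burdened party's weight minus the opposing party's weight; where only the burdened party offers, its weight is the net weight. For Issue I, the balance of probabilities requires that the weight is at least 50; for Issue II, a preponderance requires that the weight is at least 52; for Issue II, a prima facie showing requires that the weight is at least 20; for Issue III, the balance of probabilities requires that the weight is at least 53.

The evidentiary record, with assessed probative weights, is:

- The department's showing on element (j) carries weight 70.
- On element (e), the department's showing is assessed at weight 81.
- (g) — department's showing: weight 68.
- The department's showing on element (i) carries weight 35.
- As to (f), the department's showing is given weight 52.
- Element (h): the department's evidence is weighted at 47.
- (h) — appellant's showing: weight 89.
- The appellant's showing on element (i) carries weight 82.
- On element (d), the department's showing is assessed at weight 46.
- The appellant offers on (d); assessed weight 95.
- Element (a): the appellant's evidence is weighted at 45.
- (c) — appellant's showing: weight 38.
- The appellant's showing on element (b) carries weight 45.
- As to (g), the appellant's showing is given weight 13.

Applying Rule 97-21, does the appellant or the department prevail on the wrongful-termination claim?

— Issue I —
Stage I.1 — burden on appellant; standard: the balance of probabilities (weight is at least 50).
    (a): 45 < 50 [not met]
  Not every element is met, so the appellant fails to carry Stage I.1.
The department prevails on this issue.
— Issue II —
Stage II.1 (appellant, a preponderance, weight is at least 52): (d) net 95−46=49 < 52 — fails.
  The appellant does not carry Stage II.1.
The department prevails on this issue.
— Issue III —
At Stage III.1 the appellant must meet the balance of probabilities (weight is at least 53): on (i) the weight is 82 less the opposing 35 gives net 47, < 53, so (i) does not meet the standard.
  The appellant does not carry Stage III.1.
The department prevails on this issue.
Per-issue: Issue I → department; Issue II → department; Issue III → department. The appellant must prevail on at least one issue; overall, the department prevails.

department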